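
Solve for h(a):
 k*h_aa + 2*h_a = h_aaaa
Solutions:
 h(a) = C1 + C2*exp(a*(k/(3*(sqrt(1 - k^3/27) + 1)^(1/3)) + (sqrt(1 - k^3/27) + 1)^(1/3))) + C3*exp(a*(4*k/((-1 + sqrt(3)*I)*(sqrt(1 - k^3/27) + 1)^(1/3)) - 3*(sqrt(1 - k^3/27) + 1)^(1/3) + 3*sqrt(3)*I*(sqrt(1 - k^3/27) + 1)^(1/3))/6) + C4*exp(-a*(4*k/((1 + sqrt(3)*I)*(sqrt(1 - k^3/27) + 1)^(1/3)) + 3*(sqrt(1 - k^3/27) + 1)^(1/3) + 3*sqrt(3)*I*(sqrt(1 - k^3/27) + 1)^(1/3))/6)


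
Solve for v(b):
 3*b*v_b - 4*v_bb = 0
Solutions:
 v(b) = C1 + C2*erfi(sqrt(6)*b/4)


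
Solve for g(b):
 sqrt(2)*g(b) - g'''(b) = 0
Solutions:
 g(b) = C3*exp(2^(1/6)*b) + (C1*sin(2^(1/6)*sqrt(3)*b/2) + C2*cos(2^(1/6)*sqrt(3)*b/2))*exp(-2^(1/6)*b/2)


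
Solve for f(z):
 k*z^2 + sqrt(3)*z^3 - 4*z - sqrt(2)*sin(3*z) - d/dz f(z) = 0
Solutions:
 f(z) = C1 + k*z^3/3 + sqrt(3)*z^4/4 - 2*z^2 + sqrt(2)*cos(3*z)/3


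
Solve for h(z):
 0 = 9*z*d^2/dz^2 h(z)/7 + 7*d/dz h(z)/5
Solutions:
 h(z) = C1 + C2/z^(4/45)


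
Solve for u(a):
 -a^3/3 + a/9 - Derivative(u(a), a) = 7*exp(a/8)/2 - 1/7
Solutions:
 u(a) = C1 - a^4/12 + a^2/18 + a/7 - 28*exp(a/8)


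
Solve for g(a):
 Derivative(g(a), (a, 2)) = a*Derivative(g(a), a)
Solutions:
 g(a) = C1 + C2*erfi(sqrt(2)*a/2)


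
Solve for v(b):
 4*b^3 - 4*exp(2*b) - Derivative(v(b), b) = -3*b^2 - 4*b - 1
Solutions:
 v(b) = C1 + b^4 + b^3 + 2*b^2 + b - 2*exp(2*b)


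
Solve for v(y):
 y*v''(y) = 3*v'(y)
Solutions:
 v(y) = C1 + C2*y^4


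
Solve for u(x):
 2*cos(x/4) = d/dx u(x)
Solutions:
 u(x) = C1 + 8*sin(x/4)


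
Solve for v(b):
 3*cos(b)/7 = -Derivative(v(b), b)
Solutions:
 v(b) = C1 - 3*sin(b)/7


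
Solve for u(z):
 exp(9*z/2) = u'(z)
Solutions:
 u(z) = C1 + 2*exp(9*z/2)/9


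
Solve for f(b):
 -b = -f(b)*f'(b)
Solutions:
 f(b) = -sqrt(C1 + b^2)
 f(b) = sqrt(C1 + b^2)


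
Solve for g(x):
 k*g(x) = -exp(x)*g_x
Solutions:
 g(x) = C1*exp(k*exp(-x))


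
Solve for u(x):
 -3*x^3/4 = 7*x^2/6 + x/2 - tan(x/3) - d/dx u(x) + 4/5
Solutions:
 u(x) = C1 + 3*x^4/16 + 7*x^3/18 + x^2/4 + 4*x/5 + 3*log(cos(x/3))


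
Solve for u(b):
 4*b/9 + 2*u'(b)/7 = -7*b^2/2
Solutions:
 u(b) = C1 - 49*b^3/12 - 7*b^2/9


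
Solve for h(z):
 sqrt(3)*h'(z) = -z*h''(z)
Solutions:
 h(z) = C1 + C2*z^(1 - sqrt(3))


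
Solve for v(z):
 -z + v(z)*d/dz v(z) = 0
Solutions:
 v(z) = -sqrt(C1 + z^2)
 v(z) = sqrt(C1 + z^2)


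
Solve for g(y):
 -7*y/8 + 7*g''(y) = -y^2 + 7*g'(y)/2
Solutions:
 g(y) = C1 + C2*exp(y/2) + 2*y^3/21 + 25*y^2/56 + 25*y/14


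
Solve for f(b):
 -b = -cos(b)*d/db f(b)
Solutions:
 f(b) = C1 + Integral(b/cos(b), b)


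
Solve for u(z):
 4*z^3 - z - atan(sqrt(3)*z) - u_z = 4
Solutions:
 u(z) = C1 + z^4 - z^2/2 - z*atan(sqrt(3)*z) - 4*z + sqrt(3)*log(3*z^2 + 1)/6


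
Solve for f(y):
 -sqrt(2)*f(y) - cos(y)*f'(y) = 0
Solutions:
 f(y) = C1*(sin(y) - 1)^(sqrt(2)/2)/(sin(y) + 1)^(sqrt(2)/2)


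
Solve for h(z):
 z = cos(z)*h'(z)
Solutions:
 h(z) = C1 + Integral(z/cos(z), z)


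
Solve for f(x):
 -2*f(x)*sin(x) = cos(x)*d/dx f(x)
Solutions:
 f(x) = C1*cos(x)^2


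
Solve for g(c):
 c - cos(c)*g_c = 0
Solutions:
 g(c) = C1 + Integral(c/cos(c), c)


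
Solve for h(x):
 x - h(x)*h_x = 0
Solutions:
 h(x) = -sqrt(C1 + x^2)
 h(x) = sqrt(C1 + x^2)


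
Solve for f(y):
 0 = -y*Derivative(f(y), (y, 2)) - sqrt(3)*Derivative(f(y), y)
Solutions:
 f(y) = C1 + C2*y^(1 - sqrt(3))


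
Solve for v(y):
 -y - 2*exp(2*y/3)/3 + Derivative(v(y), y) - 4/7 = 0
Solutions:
 v(y) = C1 + y^2/2 + 4*y/7 + exp(2*y/3)


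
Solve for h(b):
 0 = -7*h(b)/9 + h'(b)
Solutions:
 h(b) = C1*exp(7*b/9)


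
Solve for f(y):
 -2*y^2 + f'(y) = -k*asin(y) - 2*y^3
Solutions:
 f(y) = C1 - k*(y*asin(y) + sqrt(1 - y^2)) - y^4/2 + 2*y^3/3


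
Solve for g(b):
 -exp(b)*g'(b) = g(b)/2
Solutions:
 g(b) = C1*exp(exp(-b)/2)


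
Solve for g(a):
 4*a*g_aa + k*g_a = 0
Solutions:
 g(a) = C1 + a^(1 - re(k)/4)*(C2*sin(log(a)*Abs(im(k))/4) + C3*cos(log(a)*im(k)/4))


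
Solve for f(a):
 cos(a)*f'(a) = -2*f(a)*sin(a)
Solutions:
 f(a) = C1*cos(a)^2


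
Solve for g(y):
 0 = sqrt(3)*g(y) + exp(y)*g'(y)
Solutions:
 g(y) = C1*exp(sqrt(3)*exp(-y))


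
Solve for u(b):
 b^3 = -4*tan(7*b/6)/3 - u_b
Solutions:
 u(b) = C1 - b^4/4 + 8*log(cos(7*b/6))/7


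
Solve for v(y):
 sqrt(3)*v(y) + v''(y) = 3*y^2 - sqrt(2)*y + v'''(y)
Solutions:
 v(y) = C1*exp(y*(-2^(2/3)*(2 + 27*sqrt(3) + sqrt(-4 + (2 + 27*sqrt(3))^2))^(1/3) - 2*2^(1/3)/(2 + 27*sqrt(3) + sqrt(-4 + (2 + 27*sqrt(3))^2))^(1/3) + 4)/12)*sin(2^(1/3)*sqrt(3)*y*(-2^(1/3)*(2 + 27*sqrt(3) + sqrt(-4 + 729*(-sqrt(3) - 2/27)^2))^(1/3) + 2/(2 + 27*sqrt(3) + sqrt(-4 + 729*(-sqrt(3) - 2/27)^2))^(1/3))/12) + C2*exp(y*(-2^(2/3)*(2 + 27*sqrt(3) + sqrt(-4 + (2 + 27*sqrt(3))^2))^(1/3) - 2*2^(1/3)/(2 + 27*sqrt(3) + sqrt(-4 + (2 + 27*sqrt(3))^2))^(1/3) + 4)/12)*cos(2^(1/3)*sqrt(3)*y*(-2^(1/3)*(2 + 27*sqrt(3) + sqrt(-4 + 729*(-sqrt(3) - 2/27)^2))^(1/3) + 2/(2 + 27*sqrt(3) + sqrt(-4 + 729*(-sqrt(3) - 2/27)^2))^(1/3))/12) + C3*exp(y*(2*2^(1/3)/(2 + 27*sqrt(3) + sqrt(-4 + (2 + 27*sqrt(3))^2))^(1/3) + 2 + 2^(2/3)*(2 + 27*sqrt(3) + sqrt(-4 + (2 + 27*sqrt(3))^2))^(1/3))/6) + sqrt(3)*y^2 - sqrt(6)*y/3 - 2


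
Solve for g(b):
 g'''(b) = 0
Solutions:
 g(b) = C1 + C2*b + C3*b^2


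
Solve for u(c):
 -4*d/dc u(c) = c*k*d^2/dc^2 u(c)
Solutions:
 u(c) = C1 + c^(((re(k) - 4)*re(k) + im(k)^2)/(re(k)^2 + im(k)^2))*(C2*sin(4*log(c)*Abs(im(k))/(re(k)^2 + im(k)^2)) + C3*cos(4*log(c)*im(k)/(re(k)^2 + im(k)^2)))


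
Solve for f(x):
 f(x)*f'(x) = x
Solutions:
 f(x) = -sqrt(C1 + x^2)
 f(x) = sqrt(C1 + x^2)


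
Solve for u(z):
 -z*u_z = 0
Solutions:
 u(z) = C1


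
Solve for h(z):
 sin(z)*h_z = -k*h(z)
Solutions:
 h(z) = C1*exp(k*(-log(cos(z) - 1) + log(cos(z) + 1))/2)


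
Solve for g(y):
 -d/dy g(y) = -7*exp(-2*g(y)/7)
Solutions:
 g(y) = 7*log(-sqrt(C1 + 7*y)) - 7*log(7) + 7*log(14)/2
 g(y) = 7*log(C1 + 7*y)/2 - 7*log(7) + 7*log(14)/2


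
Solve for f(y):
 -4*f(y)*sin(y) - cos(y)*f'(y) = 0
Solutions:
 f(y) = C1*cos(y)^4


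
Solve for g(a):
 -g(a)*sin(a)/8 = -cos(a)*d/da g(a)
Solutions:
 g(a) = C1/cos(a)^(1/8)


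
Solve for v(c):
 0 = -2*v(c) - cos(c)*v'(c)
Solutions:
 v(c) = C1*(sin(c) - 1)/(sin(c) + 1)


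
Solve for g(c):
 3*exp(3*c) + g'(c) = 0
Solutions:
 g(c) = C1 - exp(3*c)


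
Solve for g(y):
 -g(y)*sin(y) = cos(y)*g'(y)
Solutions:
 g(y) = C1*cos(y)


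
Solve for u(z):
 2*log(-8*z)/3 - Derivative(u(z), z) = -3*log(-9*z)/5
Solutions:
 u(z) = C1 + 19*z*log(-z)/15 + z*(-19/15 + log(3)/5 + log(12))


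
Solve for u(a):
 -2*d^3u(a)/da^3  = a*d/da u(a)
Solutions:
 u(a) = C1 + Integral(C2*airyai(-2^(2/3)*a/2) + C3*airybi(-2^(2/3)*a/2), a)


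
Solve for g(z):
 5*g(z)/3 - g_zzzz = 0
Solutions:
 g(z) = C1*exp(-3^(3/4)*5^(1/4)*z/3) + C2*exp(3^(3/4)*5^(1/4)*z/3) + C3*sin(3^(3/4)*5^(1/4)*z/3) + C4*cos(3^(3/4)*5^(1/4)*z/3)


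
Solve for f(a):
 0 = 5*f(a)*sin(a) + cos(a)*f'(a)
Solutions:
 f(a) = C1*cos(a)^5


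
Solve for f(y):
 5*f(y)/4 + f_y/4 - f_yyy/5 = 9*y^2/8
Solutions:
 f(y) = C1*exp(-15^(1/3)*y*(15^(1/3)/(sqrt(2010) + 45)^(1/3) + (sqrt(2010) + 45)^(1/3))/12)*sin(3^(1/6)*5^(1/3)*y*(-3^(2/3)*(sqrt(2010) + 45)^(1/3) + 3*5^(1/3)/(sqrt(2010) + 45)^(1/3))/12) + C2*exp(-15^(1/3)*y*(15^(1/3)/(sqrt(2010) + 45)^(1/3) + (sqrt(2010) + 45)^(1/3))/12)*cos(3^(1/6)*5^(1/3)*y*(-3^(2/3)*(sqrt(2010) + 45)^(1/3) + 3*5^(1/3)/(sqrt(2010) + 45)^(1/3))/12) + C3*exp(15^(1/3)*y*(15^(1/3)/(sqrt(2010) + 45)^(1/3) + (sqrt(2010) + 45)^(1/3))/6) + 9*y^2/10 - 9*y/25 + 9/125


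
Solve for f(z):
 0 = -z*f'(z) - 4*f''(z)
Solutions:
 f(z) = C1 + C2*erf(sqrt(2)*z/4)


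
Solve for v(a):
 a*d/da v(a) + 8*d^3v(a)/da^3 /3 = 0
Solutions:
 v(a) = C1 + Integral(C2*airyai(-3^(1/3)*a/2) + C3*airybi(-3^(1/3)*a/2), a)


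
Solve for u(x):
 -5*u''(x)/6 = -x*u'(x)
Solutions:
 u(x) = C1 + C2*erfi(sqrt(15)*x/5)


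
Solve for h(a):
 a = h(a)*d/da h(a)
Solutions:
 h(a) = -sqrt(C1 + a^2)
 h(a) = sqrt(C1 + a^2)


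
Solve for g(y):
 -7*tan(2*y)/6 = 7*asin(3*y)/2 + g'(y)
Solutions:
 g(y) = C1 - 7*y*asin(3*y)/2 - 7*sqrt(1 - 9*y^2)/6 + 7*log(cos(2*y))/12


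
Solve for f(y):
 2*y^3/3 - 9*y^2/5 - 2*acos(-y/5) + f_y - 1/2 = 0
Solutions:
 f(y) = C1 - y^4/6 + 3*y^3/5 + 2*y*acos(-y/5) + y/2 + 2*sqrt(25 - y^2)


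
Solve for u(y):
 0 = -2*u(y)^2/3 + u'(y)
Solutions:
 u(y) = -3/(C1 + 2*y)


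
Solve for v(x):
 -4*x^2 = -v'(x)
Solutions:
 v(x) = C1 + 4*x^3/3


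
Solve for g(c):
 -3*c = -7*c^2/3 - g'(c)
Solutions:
 g(c) = C1 - 7*c^3/9 + 3*c^2/2


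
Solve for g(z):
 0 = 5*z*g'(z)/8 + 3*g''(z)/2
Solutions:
 g(z) = C1 + C2*erf(sqrt(30)*z/12)


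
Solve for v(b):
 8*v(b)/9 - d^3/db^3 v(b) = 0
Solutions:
 v(b) = C3*exp(2*3^(1/3)*b/3) + (C1*sin(3^(5/6)*b/3) + C2*cos(3^(5/6)*b/3))*exp(-3^(1/3)*b/3)


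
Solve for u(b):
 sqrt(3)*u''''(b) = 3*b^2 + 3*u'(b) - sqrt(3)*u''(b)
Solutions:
 u(b) = C1 + C2*exp(-2^(1/3)*sqrt(3)*b*(-2/(9 + sqrt(85))^(1/3) + 2^(1/3)*(9 + sqrt(85))^(1/3))/12)*sin(2^(1/3)*b*(2/(9 + sqrt(85))^(1/3) + 2^(1/3)*(9 + sqrt(85))^(1/3))/4) + C3*exp(-2^(1/3)*sqrt(3)*b*(-2/(9 + sqrt(85))^(1/3) + 2^(1/3)*(9 + sqrt(85))^(1/3))/12)*cos(2^(1/3)*b*(2/(9 + sqrt(85))^(1/3) + 2^(1/3)*(9 + sqrt(85))^(1/3))/4) + C4*exp(2^(1/3)*sqrt(3)*b*(-2/(9 + sqrt(85))^(1/3) + 2^(1/3)*(9 + sqrt(85))^(1/3))/6) - b^3/3 - sqrt(3)*b^2/3 - 2*b/3


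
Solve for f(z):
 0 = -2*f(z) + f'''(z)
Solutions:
 f(z) = C3*exp(2^(1/3)*z) + (C1*sin(2^(1/3)*sqrt(3)*z/2) + C2*cos(2^(1/3)*sqrt(3)*z/2))*exp(-2^(1/3)*z/2)


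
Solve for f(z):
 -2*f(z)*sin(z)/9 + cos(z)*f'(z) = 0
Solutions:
 f(z) = C1/cos(z)^(2/9)


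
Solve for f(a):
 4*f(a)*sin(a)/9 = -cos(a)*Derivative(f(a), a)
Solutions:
 f(a) = C1*cos(a)^(4/9)


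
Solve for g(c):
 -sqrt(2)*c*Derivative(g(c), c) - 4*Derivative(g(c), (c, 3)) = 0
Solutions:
 g(c) = C1 + Integral(C2*airyai(-sqrt(2)*c/2) + C3*airybi(-sqrt(2)*c/2), c)


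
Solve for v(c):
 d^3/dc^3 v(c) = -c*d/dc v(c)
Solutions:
 v(c) = C1 + Integral(C2*airyai(-c) + C3*airybi(-c), c)


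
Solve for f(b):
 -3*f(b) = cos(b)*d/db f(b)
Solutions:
 f(b) = C1*(sin(b) - 1)^(3/2)/(sin(b) + 1)^(3/2)


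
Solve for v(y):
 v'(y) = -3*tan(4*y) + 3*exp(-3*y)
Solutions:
 v(y) = C1 - 3*log(tan(4*y)^2 + 1)/8 - exp(-3*y)


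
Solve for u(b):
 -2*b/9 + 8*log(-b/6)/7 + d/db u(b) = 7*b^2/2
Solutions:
 u(b) = C1 + 7*b^3/6 + b^2/9 - 8*b*log(-b)/7 + 8*b*(1 + log(6))/7


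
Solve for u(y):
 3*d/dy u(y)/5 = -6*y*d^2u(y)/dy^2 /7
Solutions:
 u(y) = C1 + C2*y^(3/10)


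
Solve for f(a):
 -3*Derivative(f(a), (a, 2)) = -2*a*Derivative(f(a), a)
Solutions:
 f(a) = C1 + C2*erfi(sqrt(3)*a/3)


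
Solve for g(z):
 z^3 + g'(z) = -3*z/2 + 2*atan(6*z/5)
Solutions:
 g(z) = C1 - z^4/4 - 3*z^2/4 + 2*z*atan(6*z/5) - 5*log(36*z^2 + 25)/6


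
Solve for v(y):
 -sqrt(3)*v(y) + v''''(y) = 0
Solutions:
 v(y) = C1*exp(-3^(1/8)*y) + C2*exp(3^(1/8)*y) + C3*sin(3^(1/8)*y) + C4*cos(3^(1/8)*y)


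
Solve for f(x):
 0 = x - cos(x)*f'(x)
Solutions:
 f(x) = C1 + Integral(x/cos(x), x)


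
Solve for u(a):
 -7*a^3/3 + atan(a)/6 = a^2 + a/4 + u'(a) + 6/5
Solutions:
 u(a) = C1 - 7*a^4/12 - a^3/3 - a^2/8 + a*atan(a)/6 - 6*a/5 - log(a^2 + 1)/12


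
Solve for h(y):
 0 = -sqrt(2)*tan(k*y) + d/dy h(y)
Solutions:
 h(y) = C1 + sqrt(2)*Piecewise((-log(cos(k*y))/k, Ne(k, 0)), (0, True))


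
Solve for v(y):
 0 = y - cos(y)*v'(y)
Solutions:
 v(y) = C1 + Integral(y/cos(y), y)


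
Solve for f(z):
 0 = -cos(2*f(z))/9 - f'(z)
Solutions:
 z/9 - log(sin(2*f(z)) - 1)/4 + log(sin(2*f(z)) + 1)/4 = C1


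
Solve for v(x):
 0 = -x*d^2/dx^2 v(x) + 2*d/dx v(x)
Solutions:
 v(x) = C1 + C2*x^3


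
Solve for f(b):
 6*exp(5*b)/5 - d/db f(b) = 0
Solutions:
 f(b) = C1 + 6*exp(5*b)/25


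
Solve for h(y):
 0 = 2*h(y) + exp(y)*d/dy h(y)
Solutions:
 h(y) = C1*exp(2*exp(-y))


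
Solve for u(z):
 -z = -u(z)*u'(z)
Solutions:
 u(z) = -sqrt(C1 + z^2)
 u(z) = sqrt(C1 + z^2)


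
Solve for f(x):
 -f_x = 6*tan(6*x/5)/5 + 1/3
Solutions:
 f(x) = C1 - x/3 + log(cos(6*x/5))


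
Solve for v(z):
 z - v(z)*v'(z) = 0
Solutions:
 v(z) = -sqrt(C1 + z^2)
 v(z) = sqrt(C1 + z^2)


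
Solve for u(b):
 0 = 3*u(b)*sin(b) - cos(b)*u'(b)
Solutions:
 u(b) = C1/cos(b)^3


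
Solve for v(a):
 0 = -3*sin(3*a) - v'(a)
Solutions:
 v(a) = C1 + cos(3*a)


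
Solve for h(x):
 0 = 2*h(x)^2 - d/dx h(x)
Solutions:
 h(x) = -1/(C1 + 2*x)


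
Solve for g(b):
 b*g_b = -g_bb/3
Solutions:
 g(b) = C1 + C2*erf(sqrt(6)*b/2)


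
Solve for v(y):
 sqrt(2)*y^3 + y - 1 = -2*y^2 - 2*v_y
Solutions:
 v(y) = C1 - sqrt(2)*y^4/8 - y^3/3 - y^2/4 + y/2


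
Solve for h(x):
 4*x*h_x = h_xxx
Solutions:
 h(x) = C1 + Integral(C2*airyai(2^(2/3)*x) + C3*airybi(2^(2/3)*x), x)


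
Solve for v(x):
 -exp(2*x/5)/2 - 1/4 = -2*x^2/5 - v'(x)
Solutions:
 v(x) = C1 - 2*x^3/15 + x/4 + 5*exp(2*x/5)/4


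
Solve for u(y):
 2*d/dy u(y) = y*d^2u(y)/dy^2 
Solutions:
 u(y) = C1 + C2*y^3


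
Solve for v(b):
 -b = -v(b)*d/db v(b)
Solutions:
 v(b) = -sqrt(C1 + b^2)
 v(b) = sqrt(C1 + b^2)


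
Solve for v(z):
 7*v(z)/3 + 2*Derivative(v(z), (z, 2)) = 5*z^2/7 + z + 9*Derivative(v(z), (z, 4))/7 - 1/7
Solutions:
 v(z) = C1*exp(-sqrt(21)*z/3) + C2*exp(sqrt(21)*z/3) + C3*sin(sqrt(7)*z/3) + C4*cos(sqrt(7)*z/3) + 15*z^2/49 + 3*z/7 - 201/343


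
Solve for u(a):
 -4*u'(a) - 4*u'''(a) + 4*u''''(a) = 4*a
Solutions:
 u(a) = C1 + C2*exp(a*(-2^(2/3)*(3*sqrt(93) + 29)^(1/3) - 2*2^(1/3)/(3*sqrt(93) + 29)^(1/3) + 4)/12)*sin(2^(1/3)*sqrt(3)*a*(-2^(1/3)*(3*sqrt(93) + 29)^(1/3) + 2/(3*sqrt(93) + 29)^(1/3))/12) + C3*exp(a*(-2^(2/3)*(3*sqrt(93) + 29)^(1/3) - 2*2^(1/3)/(3*sqrt(93) + 29)^(1/3) + 4)/12)*cos(2^(1/3)*sqrt(3)*a*(-2^(1/3)*(3*sqrt(93) + 29)^(1/3) + 2/(3*sqrt(93) + 29)^(1/3))/12) + C4*exp(a*(2*2^(1/3)/(3*sqrt(93) + 29)^(1/3) + 2 + 2^(2/3)*(3*sqrt(93) + 29)^(1/3))/6) - a^2/2


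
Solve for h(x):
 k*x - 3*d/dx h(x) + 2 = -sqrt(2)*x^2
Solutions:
 h(x) = C1 + k*x^2/6 + sqrt(2)*x^3/9 + 2*x/3


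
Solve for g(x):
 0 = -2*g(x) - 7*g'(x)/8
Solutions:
 g(x) = C1*exp(-16*x/7)


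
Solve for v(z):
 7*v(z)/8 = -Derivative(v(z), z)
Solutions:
 v(z) = C1*exp(-7*z/8)


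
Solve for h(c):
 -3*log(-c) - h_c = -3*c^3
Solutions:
 h(c) = C1 + 3*c^4/4 - 3*c*log(-c) + 3*c


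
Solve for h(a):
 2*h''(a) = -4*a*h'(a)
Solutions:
 h(a) = C1 + C2*erf(a)


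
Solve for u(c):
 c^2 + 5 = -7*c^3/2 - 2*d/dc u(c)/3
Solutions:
 u(c) = C1 - 21*c^4/16 - c^3/2 - 15*c/2


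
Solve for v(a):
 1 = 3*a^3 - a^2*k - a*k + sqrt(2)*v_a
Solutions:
 v(a) = C1 - 3*sqrt(2)*a^4/8 + sqrt(2)*a^3*k/6 + sqrt(2)*a^2*k/4 + sqrt(2)*a/2


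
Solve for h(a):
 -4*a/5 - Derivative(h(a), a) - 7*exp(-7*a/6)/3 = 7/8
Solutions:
 h(a) = C1 - 2*a^2/5 - 7*a/8 + 2*exp(-7*a/6)


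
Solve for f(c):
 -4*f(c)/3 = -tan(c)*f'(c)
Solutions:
 f(c) = C1*sin(c)^(4/3)


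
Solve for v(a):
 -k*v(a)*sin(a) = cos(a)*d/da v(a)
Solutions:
 v(a) = C1*exp(k*log(cos(a)))


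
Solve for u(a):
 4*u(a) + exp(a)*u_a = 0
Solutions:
 u(a) = C1*exp(4*exp(-a))


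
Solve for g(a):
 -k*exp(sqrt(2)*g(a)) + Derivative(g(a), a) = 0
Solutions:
 g(a) = sqrt(2)*(2*log(-1/(C1 + a*k)) - log(2))/4


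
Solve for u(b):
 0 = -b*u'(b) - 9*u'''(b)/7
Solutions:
 u(b) = C1 + Integral(C2*airyai(-21^(1/3)*b/3) + C3*airybi(-21^(1/3)*b/3), b)


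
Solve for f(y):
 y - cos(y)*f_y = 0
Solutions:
 f(y) = C1 + Integral(y/cos(y), y)


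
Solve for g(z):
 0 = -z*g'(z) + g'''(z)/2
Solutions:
 g(z) = C1 + Integral(C2*airyai(2^(1/3)*z) + C3*airybi(2^(1/3)*z), z)


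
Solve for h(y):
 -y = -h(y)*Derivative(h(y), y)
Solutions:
 h(y) = -sqrt(C1 + y^2)
 h(y) = sqrt(C1 + y^2)


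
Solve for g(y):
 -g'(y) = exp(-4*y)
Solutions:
 g(y) = C1 + exp(-4*y)/4


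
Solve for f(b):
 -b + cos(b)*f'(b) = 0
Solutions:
 f(b) = C1 + Integral(b/cos(b), b)


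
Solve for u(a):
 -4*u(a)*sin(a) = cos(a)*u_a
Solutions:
 u(a) = C1*cos(a)^4


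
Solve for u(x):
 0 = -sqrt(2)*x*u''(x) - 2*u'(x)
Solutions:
 u(x) = C1 + C2*x^(1 - sqrt(2))


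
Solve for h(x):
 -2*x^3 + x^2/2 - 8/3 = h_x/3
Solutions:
 h(x) = C1 - 3*x^4/2 + x^3/2 - 8*x


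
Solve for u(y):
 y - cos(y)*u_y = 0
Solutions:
 u(y) = C1 + Integral(y/cos(y), y)


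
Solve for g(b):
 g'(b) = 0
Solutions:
 g(b) = C1


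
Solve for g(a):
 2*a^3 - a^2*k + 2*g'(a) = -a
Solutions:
 g(a) = C1 - a^4/4 + a^3*k/6 - a^2/4


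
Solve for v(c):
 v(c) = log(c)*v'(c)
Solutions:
 v(c) = C1*exp(li(c))


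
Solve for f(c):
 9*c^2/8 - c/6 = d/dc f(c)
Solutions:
 f(c) = C1 + 3*c^3/8 - c^2/12


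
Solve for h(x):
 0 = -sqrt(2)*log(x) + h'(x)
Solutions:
 h(x) = C1 + sqrt(2)*x*log(x) - sqrt(2)*x


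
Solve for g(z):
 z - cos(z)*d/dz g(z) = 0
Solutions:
 g(z) = C1 + Integral(z/cos(z), z)


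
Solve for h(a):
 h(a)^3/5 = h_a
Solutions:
 h(a) = -sqrt(10)*sqrt(-1/(C1 + a))/2
 h(a) = sqrt(10)*sqrt(-1/(C1 + a))/2


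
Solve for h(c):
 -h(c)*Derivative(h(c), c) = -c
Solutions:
 h(c) = -sqrt(C1 + c^2)
 h(c) = sqrt(C1 + c^2)


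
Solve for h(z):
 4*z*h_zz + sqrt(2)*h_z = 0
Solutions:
 h(z) = C1 + C2*z^(1 - sqrt(2)/4)


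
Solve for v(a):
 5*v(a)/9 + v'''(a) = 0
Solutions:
 v(a) = C3*exp(-15^(1/3)*a/3) + (C1*sin(3^(5/6)*5^(1/3)*a/6) + C2*cos(3^(5/6)*5^(1/3)*a/6))*exp(15^(1/3)*a/6)


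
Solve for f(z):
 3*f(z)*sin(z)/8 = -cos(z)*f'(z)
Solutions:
 f(z) = C1*cos(z)^(3/8)


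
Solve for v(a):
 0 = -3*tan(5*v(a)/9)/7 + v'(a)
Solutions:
 v(a) = -9*asin(C1*exp(5*a/21))/5 + 9*pi/5
 v(a) = 9*asin(C1*exp(5*a/21))/5


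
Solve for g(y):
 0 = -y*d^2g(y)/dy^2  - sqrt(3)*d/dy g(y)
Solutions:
 g(y) = C1 + C2*y^(1 - sqrt(3))


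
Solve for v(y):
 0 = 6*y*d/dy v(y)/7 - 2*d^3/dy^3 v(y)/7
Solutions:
 v(y) = C1 + Integral(C2*airyai(3^(1/3)*y) + C3*airybi(3^(1/3)*y), y)


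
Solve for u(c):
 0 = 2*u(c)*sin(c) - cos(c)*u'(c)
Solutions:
 u(c) = C1/cos(c)^2


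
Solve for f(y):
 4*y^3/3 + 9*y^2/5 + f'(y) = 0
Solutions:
 f(y) = C1 - y^4/3 - 3*y^3/5


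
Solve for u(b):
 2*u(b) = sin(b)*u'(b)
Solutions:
 u(b) = C1*(cos(b) - 1)/(cos(b) + 1)


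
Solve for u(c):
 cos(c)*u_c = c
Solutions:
 u(c) = C1 + Integral(c/cos(c), c)


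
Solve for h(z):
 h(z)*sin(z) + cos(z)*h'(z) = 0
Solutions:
 h(z) = C1*cos(z)


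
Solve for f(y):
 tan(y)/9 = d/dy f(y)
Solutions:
 f(y) = C1 - log(cos(y))/9


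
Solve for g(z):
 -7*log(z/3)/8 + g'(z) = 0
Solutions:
 g(z) = C1 + 7*z*log(z)/8 - 7*z*log(3)/8 - 7*z/8


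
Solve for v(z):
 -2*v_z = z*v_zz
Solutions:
 v(z) = C1 + C2/z


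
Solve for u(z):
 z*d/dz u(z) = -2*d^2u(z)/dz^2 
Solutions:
 u(z) = C1 + C2*erf(z/2)


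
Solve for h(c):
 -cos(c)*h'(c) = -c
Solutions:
 h(c) = C1 + Integral(c/cos(c), c)


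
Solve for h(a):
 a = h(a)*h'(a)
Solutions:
 h(a) = -sqrt(C1 + a^2)
 h(a) = sqrt(C1 + a^2)


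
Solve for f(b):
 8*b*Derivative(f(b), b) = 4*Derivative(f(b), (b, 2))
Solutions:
 f(b) = C1 + C2*erfi(b)


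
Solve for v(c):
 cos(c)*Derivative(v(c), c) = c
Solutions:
 v(c) = C1 + Integral(c/cos(c), c)


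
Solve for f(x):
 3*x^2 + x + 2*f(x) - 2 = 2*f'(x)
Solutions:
 f(x) = C1*exp(x) - 3*x^2/2 - 7*x/2 - 5/2


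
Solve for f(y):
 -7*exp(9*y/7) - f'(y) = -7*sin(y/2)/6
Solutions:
 f(y) = C1 - 49*exp(9*y/7)/9 - 7*cos(y/2)/3


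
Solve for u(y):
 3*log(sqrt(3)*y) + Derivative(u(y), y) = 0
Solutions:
 u(y) = C1 - 3*y*log(y) - 3*y*log(3)/2 + 3*y


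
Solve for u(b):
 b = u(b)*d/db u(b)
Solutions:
 u(b) = -sqrt(C1 + b^2)
 u(b) = sqrt(C1 + b^2)


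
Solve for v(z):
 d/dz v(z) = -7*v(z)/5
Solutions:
 v(z) = C1*exp(-7*z/5)


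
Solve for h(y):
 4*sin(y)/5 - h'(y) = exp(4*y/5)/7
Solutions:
 h(y) = C1 - 5*exp(4*y/5)/28 - 4*cos(y)/5


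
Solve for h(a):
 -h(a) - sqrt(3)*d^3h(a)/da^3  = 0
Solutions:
 h(a) = C3*exp(-3^(5/6)*a/3) + (C1*sin(3^(1/3)*a/2) + C2*cos(3^(1/3)*a/2))*exp(3^(5/6)*a/6)


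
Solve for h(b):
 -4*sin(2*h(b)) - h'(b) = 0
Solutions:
 h(b) = pi - acos((-C1 - exp(16*b))/(C1 - exp(16*b)))/2
 h(b) = acos((-C1 - exp(16*b))/(C1 - exp(16*b)))/2


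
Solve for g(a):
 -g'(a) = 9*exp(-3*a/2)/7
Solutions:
 g(a) = C1 + 6*exp(-3*a/2)/7


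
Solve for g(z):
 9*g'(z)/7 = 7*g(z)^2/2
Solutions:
 g(z) = -18/(C1 + 49*z)


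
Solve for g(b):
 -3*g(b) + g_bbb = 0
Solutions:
 g(b) = C3*exp(3^(1/3)*b) + (C1*sin(3^(5/6)*b/2) + C2*cos(3^(5/6)*b/2))*exp(-3^(1/3)*b/2)


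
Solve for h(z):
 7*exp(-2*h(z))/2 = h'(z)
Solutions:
 h(z) = log(-sqrt(C1 + 7*z))
 h(z) = log(C1 + 7*z)/2


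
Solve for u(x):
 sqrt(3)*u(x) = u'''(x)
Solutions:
 u(x) = C3*exp(3^(1/6)*x) + (C1*sin(3^(2/3)*x/2) + C2*cos(3^(2/3)*x/2))*exp(-3^(1/6)*x/2)


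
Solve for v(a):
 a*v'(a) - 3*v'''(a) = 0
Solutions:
 v(a) = C1 + Integral(C2*airyai(3^(2/3)*a/3) + C3*airybi(3^(2/3)*a/3), a)


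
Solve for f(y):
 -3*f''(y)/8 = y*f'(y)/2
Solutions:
 f(y) = C1 + C2*erf(sqrt(6)*y/3)


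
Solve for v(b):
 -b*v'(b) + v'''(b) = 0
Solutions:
 v(b) = C1 + Integral(C2*airyai(b) + C3*airybi(b), b)


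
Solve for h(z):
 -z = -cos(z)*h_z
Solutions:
 h(z) = C1 + Integral(z/cos(z), z)


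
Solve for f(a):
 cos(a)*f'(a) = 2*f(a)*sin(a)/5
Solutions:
 f(a) = C1/cos(a)^(2/5)


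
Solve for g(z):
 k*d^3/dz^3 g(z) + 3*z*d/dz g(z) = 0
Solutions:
 g(z) = C1 + Integral(C2*airyai(3^(1/3)*z*(-1/k)^(1/3)) + C3*airybi(3^(1/3)*z*(-1/k)^(1/3)), z)


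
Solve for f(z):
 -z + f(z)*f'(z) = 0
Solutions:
 f(z) = -sqrt(C1 + z^2)
 f(z) = sqrt(C1 + z^2)


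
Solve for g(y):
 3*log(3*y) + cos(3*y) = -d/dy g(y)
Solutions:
 g(y) = C1 - 3*y*log(y) - 3*y*log(3) + 3*y - sin(3*y)/3


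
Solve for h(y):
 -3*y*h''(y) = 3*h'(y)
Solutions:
 h(y) = C1 + C2*log(y)


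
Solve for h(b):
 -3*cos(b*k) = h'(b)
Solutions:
 h(b) = C1 - 3*sin(b*k)/k


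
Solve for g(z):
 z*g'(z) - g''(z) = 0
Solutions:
 g(z) = C1 + C2*erfi(sqrt(2)*z/2)


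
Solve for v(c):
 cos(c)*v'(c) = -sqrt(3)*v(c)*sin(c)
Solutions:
 v(c) = C1*cos(c)^(sqrt(3))


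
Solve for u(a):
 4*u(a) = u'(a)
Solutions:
 u(a) = C1*exp(4*a)


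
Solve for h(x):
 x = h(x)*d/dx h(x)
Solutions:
 h(x) = -sqrt(C1 + x^2)
 h(x) = sqrt(C1 + x^2)


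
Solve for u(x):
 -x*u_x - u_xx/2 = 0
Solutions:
 u(x) = C1 + C2*erf(x)


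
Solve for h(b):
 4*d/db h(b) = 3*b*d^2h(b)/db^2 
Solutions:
 h(b) = C1 + C2*b^(7/3)


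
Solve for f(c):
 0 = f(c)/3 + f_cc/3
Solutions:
 f(c) = C1*sin(c) + C2*cos(c)


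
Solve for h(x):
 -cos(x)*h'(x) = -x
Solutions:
 h(x) = C1 + Integral(x/cos(x), x)


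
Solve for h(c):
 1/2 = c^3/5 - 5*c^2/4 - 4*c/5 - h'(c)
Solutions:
 h(c) = C1 + c^4/20 - 5*c^3/12 - 2*c^2/5 - c/2


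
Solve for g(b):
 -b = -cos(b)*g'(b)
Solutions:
 g(b) = C1 + Integral(b/cos(b), b)


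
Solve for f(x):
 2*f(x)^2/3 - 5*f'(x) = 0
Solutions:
 f(x) = -15/(C1 + 2*x)


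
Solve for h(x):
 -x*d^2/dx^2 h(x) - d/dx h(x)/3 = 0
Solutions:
 h(x) = C1 + C2*x^(2/3)


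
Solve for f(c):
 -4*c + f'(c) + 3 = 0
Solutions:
 f(c) = C1 + 2*c^2 - 3*c


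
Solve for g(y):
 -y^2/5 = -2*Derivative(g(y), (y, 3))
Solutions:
 g(y) = C1 + C2*y + C3*y^2 + y^5/600


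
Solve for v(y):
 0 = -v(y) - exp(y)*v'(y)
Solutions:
 v(y) = C1*exp(exp(-y))


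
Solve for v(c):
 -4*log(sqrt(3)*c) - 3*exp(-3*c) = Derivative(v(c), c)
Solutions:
 v(c) = C1 - 4*c*log(c) + 2*c*(2 - log(3)) + exp(-3*c)


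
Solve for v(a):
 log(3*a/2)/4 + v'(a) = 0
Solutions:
 v(a) = C1 - a*log(a)/4 - a*log(3)/4 + a*log(2)/4 + a/4


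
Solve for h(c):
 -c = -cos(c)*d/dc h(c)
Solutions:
 h(c) = C1 + Integral(c/cos(c), c)


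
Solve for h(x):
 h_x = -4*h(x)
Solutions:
 h(x) = C1*exp(-4*x)


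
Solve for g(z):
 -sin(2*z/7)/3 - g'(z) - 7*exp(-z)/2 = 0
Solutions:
 g(z) = C1 + 7*cos(2*z/7)/6 + 7*exp(-z)/2


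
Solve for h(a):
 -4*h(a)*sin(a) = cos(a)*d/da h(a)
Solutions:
 h(a) = C1*cos(a)^4


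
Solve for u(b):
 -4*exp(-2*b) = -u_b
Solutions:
 u(b) = C1 - 2*exp(-2*b)


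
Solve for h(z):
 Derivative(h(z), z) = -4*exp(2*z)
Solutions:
 h(z) = C1 - 2*exp(2*z)


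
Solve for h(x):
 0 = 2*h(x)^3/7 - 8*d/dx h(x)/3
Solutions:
 h(x) = -sqrt(14)*sqrt(-1/(C1 + 3*x))
 h(x) = sqrt(14)*sqrt(-1/(C1 + 3*x))


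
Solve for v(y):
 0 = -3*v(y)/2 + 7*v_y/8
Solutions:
 v(y) = C1*exp(12*y/7)


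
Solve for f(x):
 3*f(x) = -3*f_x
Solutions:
 f(x) = C1*exp(-x)


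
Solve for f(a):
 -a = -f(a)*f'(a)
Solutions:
 f(a) = -sqrt(C1 + a^2)
 f(a) = sqrt(C1 + a^2)


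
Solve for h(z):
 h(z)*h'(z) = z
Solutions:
 h(z) = -sqrt(C1 + z^2)
 h(z) = sqrt(C1 + z^2)


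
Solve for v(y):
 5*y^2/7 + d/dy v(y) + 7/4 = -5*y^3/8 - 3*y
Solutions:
 v(y) = C1 - 5*y^4/32 - 5*y^3/21 - 3*y^2/2 - 7*y/4


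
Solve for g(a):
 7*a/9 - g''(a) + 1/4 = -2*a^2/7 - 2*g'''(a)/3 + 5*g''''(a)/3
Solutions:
 g(a) = C1 + C2*a + a^4/42 + 73*a^3/378 + 53*a^2/1512 + (C3*sin(sqrt(14)*a/5) + C4*cos(sqrt(14)*a/5))*exp(a/5)


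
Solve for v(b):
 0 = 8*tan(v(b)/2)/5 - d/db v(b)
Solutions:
 v(b) = -2*asin(C1*exp(4*b/5)) + 2*pi
 v(b) = 2*asin(C1*exp(4*b/5))


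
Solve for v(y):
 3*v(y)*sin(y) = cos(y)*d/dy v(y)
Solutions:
 v(y) = C1/cos(y)^3


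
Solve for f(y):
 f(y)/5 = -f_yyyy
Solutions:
 f(y) = (C1*sin(sqrt(2)*5^(3/4)*y/10) + C2*cos(sqrt(2)*5^(3/4)*y/10))*exp(-sqrt(2)*5^(3/4)*y/10) + (C3*sin(sqrt(2)*5^(3/4)*y/10) + C4*cos(sqrt(2)*5^(3/4)*y/10))*exp(sqrt(2)*5^(3/4)*y/10)


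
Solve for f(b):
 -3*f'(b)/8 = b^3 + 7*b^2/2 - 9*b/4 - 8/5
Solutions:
 f(b) = C1 - 2*b^4/3 - 28*b^3/9 + 3*b^2 + 64*b/15


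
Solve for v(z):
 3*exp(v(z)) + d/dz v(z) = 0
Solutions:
 v(z) = log(1/(C1 + 3*z))


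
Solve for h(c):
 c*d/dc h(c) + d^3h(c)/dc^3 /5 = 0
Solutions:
 h(c) = C1 + Integral(C2*airyai(-5^(1/3)*c) + C3*airybi(-5^(1/3)*c), c)


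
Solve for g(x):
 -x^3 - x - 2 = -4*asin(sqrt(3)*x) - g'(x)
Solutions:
 g(x) = C1 + x^4/4 + x^2/2 - 4*x*asin(sqrt(3)*x) + 2*x - 4*sqrt(3)*sqrt(1 - 3*x^2)/3


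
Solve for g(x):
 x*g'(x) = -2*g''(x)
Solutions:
 g(x) = C1 + C2*erf(x/2)


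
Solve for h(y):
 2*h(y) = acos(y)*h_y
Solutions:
 h(y) = C1*exp(2*Integral(1/acos(y), y))


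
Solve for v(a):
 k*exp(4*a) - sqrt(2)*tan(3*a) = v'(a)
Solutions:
 v(a) = C1 + k*exp(4*a)/4 + sqrt(2)*log(cos(3*a))/3


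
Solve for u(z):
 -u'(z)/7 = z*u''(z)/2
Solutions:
 u(z) = C1 + C2*z^(5/7)


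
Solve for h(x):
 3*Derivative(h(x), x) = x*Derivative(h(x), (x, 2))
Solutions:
 h(x) = C1 + C2*x^4


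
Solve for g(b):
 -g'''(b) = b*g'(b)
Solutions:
 g(b) = C1 + Integral(C2*airyai(-b) + C3*airybi(-b), b)


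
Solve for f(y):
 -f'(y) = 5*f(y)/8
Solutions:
 f(y) = C1*exp(-5*y/8)


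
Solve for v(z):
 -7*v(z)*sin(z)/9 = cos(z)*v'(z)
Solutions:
 v(z) = C1*cos(z)^(7/9)


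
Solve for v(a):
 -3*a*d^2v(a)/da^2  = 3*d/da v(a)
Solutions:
 v(a) = C1 + C2*log(a)


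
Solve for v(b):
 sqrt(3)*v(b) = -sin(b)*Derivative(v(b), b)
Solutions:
 v(b) = C1*(cos(b) + 1)^(sqrt(3)/2)/(cos(b) - 1)^(sqrt(3)/2)


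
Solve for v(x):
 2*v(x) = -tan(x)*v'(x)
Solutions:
 v(x) = C1/sin(x)^2


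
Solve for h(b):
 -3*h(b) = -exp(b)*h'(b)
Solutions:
 h(b) = C1*exp(-3*exp(-b))


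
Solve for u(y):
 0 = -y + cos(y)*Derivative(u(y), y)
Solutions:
 u(y) = C1 + Integral(y/cos(y), y)


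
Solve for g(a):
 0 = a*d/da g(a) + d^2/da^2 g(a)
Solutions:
 g(a) = C1 + C2*erf(sqrt(2)*a/2)


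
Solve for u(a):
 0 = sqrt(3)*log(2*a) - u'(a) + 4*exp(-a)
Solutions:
 u(a) = C1 + sqrt(3)*a*log(a) + sqrt(3)*a*(-1 + log(2)) - 4*exp(-a)


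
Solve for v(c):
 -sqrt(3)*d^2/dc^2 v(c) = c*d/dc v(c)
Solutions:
 v(c) = C1 + C2*erf(sqrt(2)*3^(3/4)*c/6)


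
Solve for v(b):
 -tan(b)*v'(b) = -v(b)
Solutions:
 v(b) = C1*sin(b)


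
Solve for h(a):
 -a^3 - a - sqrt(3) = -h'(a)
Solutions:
 h(a) = C1 + a^4/4 + a^2/2 + sqrt(3)*a


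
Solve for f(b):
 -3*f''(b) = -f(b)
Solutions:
 f(b) = C1*exp(-sqrt(3)*b/3) + C2*exp(sqrt(3)*b/3)


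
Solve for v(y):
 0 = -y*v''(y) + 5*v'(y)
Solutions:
 v(y) = C1 + C2*y^6


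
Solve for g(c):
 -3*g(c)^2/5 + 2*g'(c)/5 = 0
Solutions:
 g(c) = -2/(C1 + 3*c)


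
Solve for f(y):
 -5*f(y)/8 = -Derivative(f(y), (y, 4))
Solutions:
 f(y) = C1*exp(-10^(1/4)*y/2) + C2*exp(10^(1/4)*y/2) + C3*sin(10^(1/4)*y/2) + C4*cos(10^(1/4)*y/2)


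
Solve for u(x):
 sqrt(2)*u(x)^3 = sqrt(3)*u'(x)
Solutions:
 u(x) = -sqrt(6)*sqrt(-1/(C1 + sqrt(6)*x))/2
 u(x) = sqrt(6)*sqrt(-1/(C1 + sqrt(6)*x))/2


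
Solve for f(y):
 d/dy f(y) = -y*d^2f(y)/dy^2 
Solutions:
 f(y) = C1 + C2*log(y)


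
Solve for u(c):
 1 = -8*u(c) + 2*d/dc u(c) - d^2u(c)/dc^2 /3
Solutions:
 u(c) = (C1*sin(sqrt(15)*c) + C2*cos(sqrt(15)*c))*exp(3*c) - 1/8


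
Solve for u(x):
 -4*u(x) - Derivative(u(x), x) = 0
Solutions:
 u(x) = C1*exp(-4*x)


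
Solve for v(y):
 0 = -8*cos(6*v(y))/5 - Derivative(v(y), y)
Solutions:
 8*y/5 - log(sin(6*v(y)) - 1)/12 + log(sin(6*v(y)) + 1)/12 = C1


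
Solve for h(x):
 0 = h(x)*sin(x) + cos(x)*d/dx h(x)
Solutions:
 h(x) = C1*cos(x)


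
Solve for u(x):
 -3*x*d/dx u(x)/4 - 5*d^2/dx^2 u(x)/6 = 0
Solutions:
 u(x) = C1 + C2*erf(3*sqrt(5)*x/10)


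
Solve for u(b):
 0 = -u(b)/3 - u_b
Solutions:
 u(b) = C1*exp(-b/3)


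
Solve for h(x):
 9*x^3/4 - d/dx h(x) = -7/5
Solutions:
 h(x) = C1 + 9*x^4/16 + 7*x/5


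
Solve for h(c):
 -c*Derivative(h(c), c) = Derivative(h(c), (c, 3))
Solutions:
 h(c) = C1 + Integral(C2*airyai(-c) + C3*airybi(-c), c)


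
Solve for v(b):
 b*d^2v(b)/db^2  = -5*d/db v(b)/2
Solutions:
 v(b) = C1 + C2/b^(3/2)


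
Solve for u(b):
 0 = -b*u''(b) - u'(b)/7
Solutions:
 u(b) = C1 + C2*b^(6/7)


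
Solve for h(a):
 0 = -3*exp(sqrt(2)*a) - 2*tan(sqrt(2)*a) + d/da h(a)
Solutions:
 h(a) = C1 + 3*sqrt(2)*exp(sqrt(2)*a)/2 - sqrt(2)*log(cos(sqrt(2)*a))


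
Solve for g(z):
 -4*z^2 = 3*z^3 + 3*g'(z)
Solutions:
 g(z) = C1 - z^4/4 - 4*z^3/9


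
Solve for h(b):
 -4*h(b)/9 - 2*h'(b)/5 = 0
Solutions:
 h(b) = C1*exp(-10*b/9)


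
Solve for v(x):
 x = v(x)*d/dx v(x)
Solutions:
 v(x) = -sqrt(C1 + x^2)
 v(x) = sqrt(C1 + x^2)


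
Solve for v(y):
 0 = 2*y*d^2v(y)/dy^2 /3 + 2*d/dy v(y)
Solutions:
 v(y) = C1 + C2/y^2


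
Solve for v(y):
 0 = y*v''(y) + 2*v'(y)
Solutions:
 v(y) = C1 + C2/y


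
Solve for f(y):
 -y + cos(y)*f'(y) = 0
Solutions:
 f(y) = C1 + Integral(y/cos(y), y)


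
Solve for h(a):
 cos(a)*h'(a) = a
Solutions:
 h(a) = C1 + Integral(a/cos(a), a)


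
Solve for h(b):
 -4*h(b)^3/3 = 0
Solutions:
 h(b) = 0


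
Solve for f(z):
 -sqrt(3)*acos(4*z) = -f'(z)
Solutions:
 f(z) = C1 + sqrt(3)*(z*acos(4*z) - sqrt(1 - 16*z^2)/4)


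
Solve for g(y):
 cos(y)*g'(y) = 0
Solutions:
 g(y) = C1


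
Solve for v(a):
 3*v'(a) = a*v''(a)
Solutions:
 v(a) = C1 + C2*a^4


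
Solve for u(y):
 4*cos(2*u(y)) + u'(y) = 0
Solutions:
 u(y) = -asin((C1 + exp(16*y))/(C1 - exp(16*y)))/2 + pi/2
 u(y) = asin((C1 + exp(16*y))/(C1 - exp(16*y)))/2


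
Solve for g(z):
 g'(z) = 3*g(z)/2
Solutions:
 g(z) = C1*exp(3*z/2)


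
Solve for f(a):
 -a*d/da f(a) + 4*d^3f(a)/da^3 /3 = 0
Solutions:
 f(a) = C1 + Integral(C2*airyai(6^(1/3)*a/2) + C3*airybi(6^(1/3)*a/2), a)


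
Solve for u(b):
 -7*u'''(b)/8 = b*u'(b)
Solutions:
 u(b) = C1 + Integral(C2*airyai(-2*7^(2/3)*b/7) + C3*airybi(-2*7^(2/3)*b/7), b)


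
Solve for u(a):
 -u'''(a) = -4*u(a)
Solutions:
 u(a) = C3*exp(2^(2/3)*a) + (C1*sin(2^(2/3)*sqrt(3)*a/2) + C2*cos(2^(2/3)*sqrt(3)*a/2))*exp(-2^(2/3)*a/2)


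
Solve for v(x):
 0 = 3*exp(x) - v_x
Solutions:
 v(x) = C1 + 3*exp(x)


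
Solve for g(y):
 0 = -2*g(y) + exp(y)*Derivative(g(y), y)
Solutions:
 g(y) = C1*exp(-2*exp(-y))


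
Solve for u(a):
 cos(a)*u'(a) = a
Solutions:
 u(a) = C1 + Integral(a/cos(a), a)


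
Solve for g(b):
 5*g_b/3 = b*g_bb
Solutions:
 g(b) = C1 + C2*b^(8/3)


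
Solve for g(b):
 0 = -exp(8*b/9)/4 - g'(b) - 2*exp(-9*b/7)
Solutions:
 g(b) = C1 - 9*exp(8*b/9)/32 + 14*exp(-9*b/7)/9


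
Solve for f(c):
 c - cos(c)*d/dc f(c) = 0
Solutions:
 f(c) = C1 + Integral(c/cos(c), c)


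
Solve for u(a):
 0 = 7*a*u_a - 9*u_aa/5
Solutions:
 u(a) = C1 + C2*erfi(sqrt(70)*a/6)


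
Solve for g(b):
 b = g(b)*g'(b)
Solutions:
 g(b) = -sqrt(C1 + b^2)
 g(b) = sqrt(C1 + b^2)


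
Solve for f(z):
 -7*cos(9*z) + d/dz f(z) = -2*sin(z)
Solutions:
 f(z) = C1 + 7*sin(9*z)/9 + 2*cos(z)


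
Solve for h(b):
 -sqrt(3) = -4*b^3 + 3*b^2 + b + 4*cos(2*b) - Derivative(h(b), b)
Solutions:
 h(b) = C1 - b^4 + b^3 + b^2/2 + sqrt(3)*b + 2*sin(2*b)


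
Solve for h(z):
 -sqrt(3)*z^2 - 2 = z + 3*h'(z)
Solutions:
 h(z) = C1 - sqrt(3)*z^3/9 - z^2/6 - 2*z/3


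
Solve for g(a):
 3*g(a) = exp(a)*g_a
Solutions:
 g(a) = C1*exp(-3*exp(-a))


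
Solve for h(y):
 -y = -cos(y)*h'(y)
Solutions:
 h(y) = C1 + Integral(y/cos(y), y)


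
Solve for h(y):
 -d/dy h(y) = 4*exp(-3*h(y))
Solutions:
 h(y) = log(C1 - 12*y)/3
 h(y) = log((-3^(1/3) - 3^(5/6)*I)*(C1 - 4*y)^(1/3)/2)
 h(y) = log((-3^(1/3) + 3^(5/6)*I)*(C1 - 4*y)^(1/3)/2)


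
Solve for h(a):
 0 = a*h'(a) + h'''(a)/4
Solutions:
 h(a) = C1 + Integral(C2*airyai(-2^(2/3)*a) + C3*airybi(-2^(2/3)*a), a)


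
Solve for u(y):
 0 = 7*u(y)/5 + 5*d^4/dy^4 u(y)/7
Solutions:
 u(y) = (C1*sin(sqrt(70)*y/10) + C2*cos(sqrt(70)*y/10))*exp(-sqrt(70)*y/10) + (C3*sin(sqrt(70)*y/10) + C4*cos(sqrt(70)*y/10))*exp(sqrt(70)*y/10)


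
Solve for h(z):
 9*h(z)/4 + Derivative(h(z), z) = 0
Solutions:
 h(z) = C1*exp(-9*z/4)


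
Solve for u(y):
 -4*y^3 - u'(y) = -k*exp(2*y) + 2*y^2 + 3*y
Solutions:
 u(y) = C1 + k*exp(2*y)/2 - y^4 - 2*y^3/3 - 3*y^2/2


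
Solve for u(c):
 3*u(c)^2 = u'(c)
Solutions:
 u(c) = -1/(C1 + 3*c)


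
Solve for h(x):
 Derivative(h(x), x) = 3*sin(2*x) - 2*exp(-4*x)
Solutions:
 h(x) = C1 - 3*cos(2*x)/2 + exp(-4*x)/2


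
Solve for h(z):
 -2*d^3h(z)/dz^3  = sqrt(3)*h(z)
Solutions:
 h(z) = C3*exp(-2^(2/3)*3^(1/6)*z/2) + (C1*sin(6^(2/3)*z/4) + C2*cos(6^(2/3)*z/4))*exp(2^(2/3)*3^(1/6)*z/4)


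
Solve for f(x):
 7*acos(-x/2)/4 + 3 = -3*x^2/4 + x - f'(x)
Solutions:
 f(x) = C1 - x^3/4 + x^2/2 - 7*x*acos(-x/2)/4 - 3*x - 7*sqrt(4 - x^2)/4


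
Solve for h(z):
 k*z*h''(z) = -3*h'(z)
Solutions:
 h(z) = C1 + z^(((re(k) - 3)*re(k) + im(k)^2)/(re(k)^2 + im(k)^2))*(C2*sin(3*log(z)*Abs(im(k))/(re(k)^2 + im(k)^2)) + C3*cos(3*log(z)*im(k)/(re(k)^2 + im(k)^2)))


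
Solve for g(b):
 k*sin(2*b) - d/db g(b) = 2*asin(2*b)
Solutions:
 g(b) = C1 - 2*b*asin(2*b) - k*cos(2*b)/2 - sqrt(1 - 4*b^2)


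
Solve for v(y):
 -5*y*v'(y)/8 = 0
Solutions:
 v(y) = C1


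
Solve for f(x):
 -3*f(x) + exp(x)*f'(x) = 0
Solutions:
 f(x) = C1*exp(-3*exp(-x))


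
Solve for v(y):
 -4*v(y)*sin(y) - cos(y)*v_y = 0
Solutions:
 v(y) = C1*cos(y)^4


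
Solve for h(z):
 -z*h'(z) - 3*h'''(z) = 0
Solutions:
 h(z) = C1 + Integral(C2*airyai(-3^(2/3)*z/3) + C3*airybi(-3^(2/3)*z/3), z)


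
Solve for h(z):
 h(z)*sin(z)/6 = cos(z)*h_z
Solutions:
 h(z) = C1/cos(z)^(1/6)


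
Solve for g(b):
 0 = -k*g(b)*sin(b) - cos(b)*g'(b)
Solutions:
 g(b) = C1*exp(k*log(cos(b)))


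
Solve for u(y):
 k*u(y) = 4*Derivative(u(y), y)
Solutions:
 u(y) = C1*exp(k*y/4)


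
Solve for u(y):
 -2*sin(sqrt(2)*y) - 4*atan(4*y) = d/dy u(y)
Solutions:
 u(y) = C1 - 4*y*atan(4*y) + log(16*y^2 + 1)/2 + sqrt(2)*cos(sqrt(2)*y)


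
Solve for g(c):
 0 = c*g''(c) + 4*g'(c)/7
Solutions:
 g(c) = C1 + C2*c^(3/7)


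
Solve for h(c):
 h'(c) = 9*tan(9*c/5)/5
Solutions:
 h(c) = C1 - log(cos(9*c/5))


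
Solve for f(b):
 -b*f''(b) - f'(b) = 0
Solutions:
 f(b) = C1 + C2*log(b)


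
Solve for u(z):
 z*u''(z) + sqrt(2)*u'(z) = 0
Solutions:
 u(z) = C1 + C2*z^(1 - sqrt(2))


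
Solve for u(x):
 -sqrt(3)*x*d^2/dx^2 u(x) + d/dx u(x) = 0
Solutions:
 u(x) = C1 + C2*x^(sqrt(3)/3 + 1)


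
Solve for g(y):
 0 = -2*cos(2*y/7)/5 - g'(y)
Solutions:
 g(y) = C1 - 7*sin(2*y/7)/5


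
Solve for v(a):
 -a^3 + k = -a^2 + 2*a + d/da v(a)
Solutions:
 v(a) = C1 - a^4/4 + a^3/3 - a^2 + a*k


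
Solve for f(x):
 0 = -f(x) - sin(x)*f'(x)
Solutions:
 f(x) = C1*sqrt(cos(x) + 1)/sqrt(cos(x) - 1)


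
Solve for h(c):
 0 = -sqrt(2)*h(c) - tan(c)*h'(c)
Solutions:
 h(c) = C1/sin(c)^(sqrt(2))


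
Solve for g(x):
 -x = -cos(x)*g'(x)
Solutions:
 g(x) = C1 + Integral(x/cos(x), x)


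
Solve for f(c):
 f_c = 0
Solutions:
 f(c) = C1


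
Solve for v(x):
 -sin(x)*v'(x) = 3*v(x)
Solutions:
 v(x) = C1*(cos(x) + 1)^(3/2)/(cos(x) - 1)^(3/2)


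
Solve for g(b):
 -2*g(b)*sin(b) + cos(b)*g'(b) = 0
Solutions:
 g(b) = C1/cos(b)^2


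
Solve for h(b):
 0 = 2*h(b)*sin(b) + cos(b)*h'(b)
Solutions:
 h(b) = C1*cos(b)^2


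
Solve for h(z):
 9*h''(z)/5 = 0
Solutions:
 h(z) = C1 + C2*z


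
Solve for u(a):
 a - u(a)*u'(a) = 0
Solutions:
 u(a) = -sqrt(C1 + a^2)
 u(a) = sqrt(C1 + a^2)


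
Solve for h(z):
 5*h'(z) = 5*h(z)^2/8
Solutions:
 h(z) = -8/(C1 + z)


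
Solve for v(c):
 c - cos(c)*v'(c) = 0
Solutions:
 v(c) = C1 + Integral(c/cos(c), c)


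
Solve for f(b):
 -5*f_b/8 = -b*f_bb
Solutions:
 f(b) = C1 + C2*b^(13/8)


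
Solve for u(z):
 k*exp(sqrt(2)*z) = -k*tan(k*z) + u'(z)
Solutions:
 u(z) = C1 + k*Piecewise((sqrt(2)*exp(sqrt(2)*z)/2 + log(tan(k*z)^2 + 1)/(2*k), Ne(k, 0)), (sqrt(2)*exp(sqrt(2)*z)/2, True))


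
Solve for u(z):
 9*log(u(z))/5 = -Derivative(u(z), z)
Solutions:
 li(u(z)) = C1 - 9*z/5


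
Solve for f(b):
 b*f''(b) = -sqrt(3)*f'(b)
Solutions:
 f(b) = C1 + C2*b^(1 - sqrt(3))


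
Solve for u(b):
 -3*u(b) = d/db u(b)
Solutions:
 u(b) = C1*exp(-3*b)


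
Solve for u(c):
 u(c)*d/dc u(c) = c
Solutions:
 u(c) = -sqrt(C1 + c^2)
 u(c) = sqrt(C1 + c^2)


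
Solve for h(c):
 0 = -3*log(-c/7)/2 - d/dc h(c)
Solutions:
 h(c) = C1 - 3*c*log(-c)/2 + 3*c*(1 + log(7))/2


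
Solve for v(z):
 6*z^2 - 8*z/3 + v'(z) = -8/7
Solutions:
 v(z) = C1 - 2*z^3 + 4*z^2/3 - 8*z/7


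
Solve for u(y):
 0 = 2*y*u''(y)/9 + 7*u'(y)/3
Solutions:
 u(y) = C1 + C2/y^(19/2)


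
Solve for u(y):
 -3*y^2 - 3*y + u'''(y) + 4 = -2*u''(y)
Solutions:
 u(y) = C1 + C2*y + C3*exp(-2*y) + y^4/8 - y^2


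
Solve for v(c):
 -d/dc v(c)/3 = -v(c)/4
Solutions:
 v(c) = C1*exp(3*c/4)


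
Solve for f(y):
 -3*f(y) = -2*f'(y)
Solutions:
 f(y) = C1*exp(3*y/2)


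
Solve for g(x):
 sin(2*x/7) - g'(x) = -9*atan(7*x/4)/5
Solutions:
 g(x) = C1 + 9*x*atan(7*x/4)/5 - 18*log(49*x^2 + 16)/35 - 7*cos(2*x/7)/2


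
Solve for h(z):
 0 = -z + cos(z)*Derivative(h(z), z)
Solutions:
 h(z) = C1 + Integral(z/cos(z), z)


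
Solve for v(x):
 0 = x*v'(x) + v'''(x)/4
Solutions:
 v(x) = C1 + Integral(C2*airyai(-2^(2/3)*x) + C3*airybi(-2^(2/3)*x), x)
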